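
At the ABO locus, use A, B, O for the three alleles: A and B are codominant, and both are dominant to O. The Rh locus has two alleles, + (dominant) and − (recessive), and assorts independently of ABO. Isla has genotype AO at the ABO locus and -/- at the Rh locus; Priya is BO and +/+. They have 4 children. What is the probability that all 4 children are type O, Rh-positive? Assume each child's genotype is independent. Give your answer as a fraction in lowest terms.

1/256

ABO cross AO × BO → 1/4 O, 1/4 A, 1/4 B, 1/4 AB.
Rh cross -/- × +/+ → 1 Rh+; so P(type O, Rh-positive) = 1/4 × 1 = 1/4 per child.
All 4 independent: (1/4)^4 = 1/256.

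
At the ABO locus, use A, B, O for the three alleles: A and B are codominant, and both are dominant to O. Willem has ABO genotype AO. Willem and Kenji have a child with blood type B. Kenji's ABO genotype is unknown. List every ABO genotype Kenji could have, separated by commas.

For each candidate genotype of Kenji, check whether crossing it with AO can produce every observed child phenotype.
  AA → possible child types {A} ✗
  AB → possible child types {A, B, AB} ✓
  AO → possible child types {O, A} ✗
  BB → possible child types {B, AB} ✓
  BO → possible child types {O, A, B, AB} ✓
  OO → possible child types {O, A} ✗

AB, BB, BO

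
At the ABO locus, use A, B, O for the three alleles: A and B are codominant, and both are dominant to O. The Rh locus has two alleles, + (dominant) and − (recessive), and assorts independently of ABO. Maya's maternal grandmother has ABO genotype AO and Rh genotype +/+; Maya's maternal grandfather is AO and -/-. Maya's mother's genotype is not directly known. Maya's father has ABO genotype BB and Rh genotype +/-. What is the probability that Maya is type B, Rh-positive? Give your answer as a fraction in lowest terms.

Maya's mother's ABO genotype from AO × AO: 1/4 AA, 1/2 AO, 1/4 OO.
Crossing each possibility with the father BB and summing P(type B): 1/4·0 + 1/2·1/2 + 1/4·1 = 1/2.
Similarly for Rh via the mother's Rh distribution: P(Rh+) = 3/4.
Independent loci: 1/2 × 3/4 = 3/8.

3/8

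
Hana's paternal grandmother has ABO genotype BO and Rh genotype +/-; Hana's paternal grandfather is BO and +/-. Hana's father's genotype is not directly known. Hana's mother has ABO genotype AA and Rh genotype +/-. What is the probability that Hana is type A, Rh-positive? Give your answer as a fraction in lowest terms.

Hana's father's ABO genotype from BO × BO: 1/4 BB, 1/2 BO, 1/4 OO.
Crossing each possibility with the mother AA and summing P(type A): 1/4·0 + 1/2·1/2 + 1/4·1 = 1/2.
Similarly for Rh via the father's Rh distribution: P(Rh+) = 3/4.
Independent loci: 1/2 × 3/4 = 3/8.

3/8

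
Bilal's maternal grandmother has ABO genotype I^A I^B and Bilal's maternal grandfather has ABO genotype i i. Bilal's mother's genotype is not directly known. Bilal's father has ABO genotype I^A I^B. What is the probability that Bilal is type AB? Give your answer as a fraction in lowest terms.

1/4

Bilal's mother's ABO genotype from I^A I^B × i i: 1/2 I^A i, 1/2 I^B i.
Crossing each possibility with the father I^A I^B and summing P(type AB): 1/2·1/4 + 1/2·1/4 = 1/4.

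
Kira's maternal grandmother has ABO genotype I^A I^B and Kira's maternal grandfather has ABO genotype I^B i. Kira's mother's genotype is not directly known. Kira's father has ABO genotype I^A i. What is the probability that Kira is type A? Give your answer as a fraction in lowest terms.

3/8

Kira's mother's ABO genotype from I^A I^B × I^B i: 1/4 I^A I^B, 1/4 I^A i, 1/4 I^B I^B, 1/4 I^B i.
Crossing each possibility with the father I^A i and summing P(type A): 1/4·1/2 + 1/4·3/4 + 1/4·0 + 1/4·1/4 = 3/8.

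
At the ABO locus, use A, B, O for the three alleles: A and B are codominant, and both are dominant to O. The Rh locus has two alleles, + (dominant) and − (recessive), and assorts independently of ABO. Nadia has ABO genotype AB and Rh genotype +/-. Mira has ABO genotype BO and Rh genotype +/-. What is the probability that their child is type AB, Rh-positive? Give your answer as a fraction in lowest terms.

ABO cross AB × BO → offspring phenotypes: 1/4 A, 1/2 B, 1/4 AB.
Rh cross +/- × +/- → 3/4 Rh+, 1/4 Rh-.
Independent loci: P(type AB, Rh-positive) = 1/4 × 3/4 = 3/16.

3/16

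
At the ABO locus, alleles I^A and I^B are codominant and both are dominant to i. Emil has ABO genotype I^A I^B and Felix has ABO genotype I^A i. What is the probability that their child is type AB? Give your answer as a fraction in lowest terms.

1/4

ABO cross I^A I^B × I^A i → offspring phenotypes: 1/2 A, 1/4 B, 1/4 AB.
So P(type AB) = 1/4.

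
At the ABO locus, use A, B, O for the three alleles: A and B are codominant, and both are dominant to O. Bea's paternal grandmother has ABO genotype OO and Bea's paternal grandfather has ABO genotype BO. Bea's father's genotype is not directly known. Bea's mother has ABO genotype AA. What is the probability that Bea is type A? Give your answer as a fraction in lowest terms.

Bea's father's ABO genotype from OO × BO: 1/2 BO, 1/2 OO.
Crossing each possibility with the mother AA and summing P(type A): 1/2·1/2 + 1/2·1 = 3/4.

3/4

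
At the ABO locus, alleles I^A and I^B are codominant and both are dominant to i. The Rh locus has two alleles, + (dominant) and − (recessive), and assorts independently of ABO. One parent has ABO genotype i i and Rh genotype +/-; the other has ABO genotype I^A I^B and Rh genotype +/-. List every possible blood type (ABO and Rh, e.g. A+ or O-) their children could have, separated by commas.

A+, A-, B+, B-

Gametes from i i × I^A I^B give offspring ABO genotypes I^A i, I^B i, i.e. phenotypes A, B.
Rh cross +/- × +/- → phenotypes Rh+, Rh-.
Combining independently: A+, A-, B+, B-.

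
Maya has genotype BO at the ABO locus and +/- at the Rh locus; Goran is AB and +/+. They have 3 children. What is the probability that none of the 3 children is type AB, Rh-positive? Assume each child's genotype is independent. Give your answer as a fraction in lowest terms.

ABO cross BO × AB → 1/4 A, 1/2 B, 1/4 AB.
Rh cross +/- × +/+ → 1 Rh+; so P(type AB, Rh-positive) = 1/4 × 1 = 1/4 per child.
P(not type AB, Rh-positive) = 3/4 for one child; (3/4)^3 = 27/64.

27/64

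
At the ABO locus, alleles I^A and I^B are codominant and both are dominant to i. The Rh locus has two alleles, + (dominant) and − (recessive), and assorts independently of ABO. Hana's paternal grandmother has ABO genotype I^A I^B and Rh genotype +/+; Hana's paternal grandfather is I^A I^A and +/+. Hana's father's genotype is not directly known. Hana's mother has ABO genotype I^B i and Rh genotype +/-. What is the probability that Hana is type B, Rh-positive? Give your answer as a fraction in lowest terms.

1/4

Hana's father's ABO genotype from I^A I^B × I^A I^A: 1/2 I^A I^A, 1/2 I^A I^B.
Crossing each possibility with the mother I^B i and summing P(type B): 1/2·0 + 1/2·1/2 = 1/4.
Similarly for Rh via the father's Rh distribution: P(Rh+) = 1.
Independent loci: 1/4 × 1 = 1/4.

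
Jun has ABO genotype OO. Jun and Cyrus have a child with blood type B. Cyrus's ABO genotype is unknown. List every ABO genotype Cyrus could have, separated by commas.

For each candidate genotype of Cyrus, check whether crossing it with OO can produce every observed child phenotype.
  AA → possible child types {A} ✗
  AB → possible child types {A, B} ✓
  AO → possible child types {O, A} ✗
  BB → possible child types {B} ✓
  BO → possible child types {O, B} ✓
  OO → possible child types {O} ✗

AB, BB, BO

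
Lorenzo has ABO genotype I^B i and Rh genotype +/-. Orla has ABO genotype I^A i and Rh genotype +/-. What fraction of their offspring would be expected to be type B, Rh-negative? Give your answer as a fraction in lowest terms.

1/16

ABO cross I^B i × I^A i → offspring phenotypes: 1/4 O, 1/4 A, 1/4 B, 1/4 AB.
Rh cross +/- × +/- → 3/4 Rh+, 1/4 Rh-.
Independent loci: P(type B, Rh-negative) = 1/4 × 1/4 = 1/16.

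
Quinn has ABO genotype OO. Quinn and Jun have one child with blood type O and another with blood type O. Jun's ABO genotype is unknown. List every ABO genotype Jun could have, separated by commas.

For each candidate genotype of Jun, check whether crossing it with OO can produce every observed child phenotype.
  AA → possible child types {A} ✗
  AB → possible child types {A, B} ✗
  AO → possible child types {O, A} ✓
  BB → possible child types {B} ✗
  BO → possible child types {O, B} ✓
  OO → possible child types {O} ✓

AO, BO, OO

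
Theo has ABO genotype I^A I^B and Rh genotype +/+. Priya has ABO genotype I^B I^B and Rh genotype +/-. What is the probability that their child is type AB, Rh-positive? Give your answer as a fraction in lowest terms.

1/2

ABO cross I^A I^B × I^B I^B → offspring phenotypes: 1/2 B, 1/2 AB.
Rh cross +/+ × +/- → 1 Rh+.
Independent loci: P(type AB, Rh-positive) = 1/2 × 1 = 1/2.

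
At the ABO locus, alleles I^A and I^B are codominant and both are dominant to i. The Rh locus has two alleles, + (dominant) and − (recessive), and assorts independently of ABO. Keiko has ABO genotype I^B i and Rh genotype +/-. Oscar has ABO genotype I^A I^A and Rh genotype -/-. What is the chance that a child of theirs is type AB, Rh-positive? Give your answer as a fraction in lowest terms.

1/4

ABO cross I^B i × I^A I^A → offspring phenotypes: 1/2 A, 1/2 AB.
Rh cross +/- × -/- → 1/2 Rh+, 1/2 Rh-.
Independent loci: P(type AB, Rh-positive) = 1/2 × 1/2 = 1/4.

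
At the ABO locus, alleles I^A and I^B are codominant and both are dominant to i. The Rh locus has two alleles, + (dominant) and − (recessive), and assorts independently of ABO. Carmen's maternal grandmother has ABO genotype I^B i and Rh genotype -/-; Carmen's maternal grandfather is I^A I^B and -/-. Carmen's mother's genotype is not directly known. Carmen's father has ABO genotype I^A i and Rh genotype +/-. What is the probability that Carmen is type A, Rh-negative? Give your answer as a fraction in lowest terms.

Carmen's mother's ABO genotype from I^B i × I^A I^B: 1/4 I^A I^B, 1/4 I^A i, 1/4 I^B I^B, 1/4 I^B i.
Crossing each possibility with the father I^A i and summing P(type A): 1/4·1/2 + 1/4·3/4 + 1/4·0 + 1/4·1/4 = 3/8.
Similarly for Rh via the mother's Rh distribution: P(Rh-) = 1/2.
Independent loci: 3/8 × 1/2 = 3/16.

3/16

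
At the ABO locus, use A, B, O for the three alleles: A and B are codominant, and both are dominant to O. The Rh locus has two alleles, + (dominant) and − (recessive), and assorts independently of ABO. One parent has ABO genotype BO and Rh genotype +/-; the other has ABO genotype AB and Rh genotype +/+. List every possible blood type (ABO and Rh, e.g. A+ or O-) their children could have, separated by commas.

A+, B+, AB+

Gametes from BO × AB give offspring ABO genotypes AB, AO, BB, BO, i.e. phenotypes A, B, AB.
Rh cross +/- × +/+ → phenotypes Rh+.
Combining independently: A+, B+, AB+.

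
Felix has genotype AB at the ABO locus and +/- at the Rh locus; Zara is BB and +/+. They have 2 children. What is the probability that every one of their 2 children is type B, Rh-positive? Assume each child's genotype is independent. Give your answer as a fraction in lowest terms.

ABO cross AB × BB → 1/2 B, 1/2 AB.
Rh cross +/- × +/+ → 1 Rh+; so P(type B, Rh-positive) = 1/2 × 1 = 1/2 per child.
All 2 independent: (1/2)^2 = 1/4.

1/4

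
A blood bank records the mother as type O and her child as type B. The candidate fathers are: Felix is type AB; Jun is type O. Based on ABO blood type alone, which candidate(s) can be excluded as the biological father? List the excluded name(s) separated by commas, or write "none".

Jun

A candidate is excluded only if no genotype consistent with his phenotype could produce a type B child with a type O mother.
Jun (type O): no genotype consistent with that phenotype can produce a type-B child with a type-O mother.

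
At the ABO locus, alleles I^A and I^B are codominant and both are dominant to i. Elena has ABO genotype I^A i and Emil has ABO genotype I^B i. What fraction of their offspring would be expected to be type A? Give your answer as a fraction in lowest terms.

1/4

ABO cross I^A i × I^B i → offspring phenotypes: 1/4 O, 1/4 A, 1/4 B, 1/4 AB.
So P(type A) = 1/4.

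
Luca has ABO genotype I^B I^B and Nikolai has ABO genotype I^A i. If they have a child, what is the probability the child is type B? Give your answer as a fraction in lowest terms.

1/2

ABO cross I^B I^B × I^A i → offspring phenotypes: 1/2 B, 1/2 AB.
So P(type B) = 1/2.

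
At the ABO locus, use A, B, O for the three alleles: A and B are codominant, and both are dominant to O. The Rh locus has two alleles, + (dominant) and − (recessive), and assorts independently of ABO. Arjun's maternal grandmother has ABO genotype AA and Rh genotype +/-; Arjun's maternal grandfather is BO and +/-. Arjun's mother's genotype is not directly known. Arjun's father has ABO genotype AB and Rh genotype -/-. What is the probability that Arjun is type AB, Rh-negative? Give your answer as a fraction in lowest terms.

Arjun's mother's ABO genotype from AA × BO: 1/2 AB, 1/2 AO.
Crossing each possibility with the father AB and summing P(type AB): 1/2·1/2 + 1/2·1/4 = 3/8.
Similarly for Rh via the mother's Rh distribution: P(Rh-) = 1/2.
Independent loci: 3/8 × 1/2 = 3/16.

3/16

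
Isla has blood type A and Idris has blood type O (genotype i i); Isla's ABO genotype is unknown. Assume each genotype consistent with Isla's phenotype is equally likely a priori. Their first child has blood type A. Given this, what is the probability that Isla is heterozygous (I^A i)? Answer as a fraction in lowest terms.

1/3

Possible genotypes: Isla ∈ {I^A I^A, I^A i}; Idris ∈ {i i}.
Weight each parental genotype pair by prior × P(type-A child):
  I^A I^A × i i: posterior weight 2/3.
  I^A i × i i: posterior weight 1/3.
Sum the posterior weight over pairs where Isla is I^A i: 1/3.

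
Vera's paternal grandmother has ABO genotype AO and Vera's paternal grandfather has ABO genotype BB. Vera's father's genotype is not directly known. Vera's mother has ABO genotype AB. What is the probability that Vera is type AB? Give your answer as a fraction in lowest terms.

Vera's father's ABO genotype from AO × BB: 1/2 AB, 1/2 BO.
Crossing each possibility with the mother AB and summing P(type AB): 1/2·1/2 + 1/2·1/4 = 3/8.

3/8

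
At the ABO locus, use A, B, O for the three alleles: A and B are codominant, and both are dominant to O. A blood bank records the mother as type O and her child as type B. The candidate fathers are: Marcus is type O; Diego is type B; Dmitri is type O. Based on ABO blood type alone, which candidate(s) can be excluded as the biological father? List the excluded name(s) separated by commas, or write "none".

Marcus, Dmitri

A candidate is excluded only if no genotype consistent with his phenotype could produce a type B child with a type O mother.
Marcus (type O): no genotype consistent with that phenotype can produce a type-B child with a type-O mother.
Dmitri (type O): no genotype consistent with that phenotype can produce a type-B child with a type-O mother.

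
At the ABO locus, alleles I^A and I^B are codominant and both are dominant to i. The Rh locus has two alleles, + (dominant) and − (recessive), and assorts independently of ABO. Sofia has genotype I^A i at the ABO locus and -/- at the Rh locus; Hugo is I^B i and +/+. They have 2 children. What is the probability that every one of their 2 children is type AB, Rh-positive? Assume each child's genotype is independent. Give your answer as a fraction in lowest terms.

ABO cross I^A i × I^B i → 1/4 O, 1/4 A, 1/4 B, 1/4 AB.
Rh cross -/- × +/+ → 1 Rh+; so P(type AB, Rh-positive) = 1/4 × 1 = 1/4 per child.
All 2 independent: (1/4)^2 = 1/16.

1/16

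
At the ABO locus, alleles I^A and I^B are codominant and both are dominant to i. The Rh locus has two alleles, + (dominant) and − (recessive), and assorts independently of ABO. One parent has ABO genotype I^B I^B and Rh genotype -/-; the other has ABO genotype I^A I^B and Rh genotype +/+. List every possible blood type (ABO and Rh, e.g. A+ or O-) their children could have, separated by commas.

B+, AB+

Gametes from I^B I^B × I^A I^B give offspring ABO genotypes I^A I^B, I^B I^B, i.e. phenotypes B, AB.
Rh cross -/- × +/+ → phenotypes Rh+.
Combining independently: B+, AB+.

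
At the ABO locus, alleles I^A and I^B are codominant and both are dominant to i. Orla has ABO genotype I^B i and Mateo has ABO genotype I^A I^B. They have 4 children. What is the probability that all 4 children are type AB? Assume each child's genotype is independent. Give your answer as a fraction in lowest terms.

ABO cross I^B i × I^A I^B → 1/4 A, 1/2 B, 1/4 AB.
So P(type AB) = 1/4 per child.
All 4 independent: (1/4)^4 = 1/256.

1/256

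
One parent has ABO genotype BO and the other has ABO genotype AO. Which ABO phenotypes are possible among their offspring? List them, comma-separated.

Gametes from BO × AO give offspring ABO genotypes AB, AO, BO, OO, i.e. phenotypes O, A, B, AB.

O, A, B, AB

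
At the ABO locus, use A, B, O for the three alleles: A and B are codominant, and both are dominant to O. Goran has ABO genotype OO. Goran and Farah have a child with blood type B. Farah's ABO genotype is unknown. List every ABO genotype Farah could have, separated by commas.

For each candidate genotype of Farah, check whether crossing it with OO can produce every observed child phenotype.
  AA → possible child types {A} ✗
  AB → possible child types {A, B} ✓
  AO → possible child types {O, A} ✗
  BB → possible child types {B} ✓
  BO → possible child types {O, B} ✓
  OO → possible child types {O} ✗

AB, BB, BO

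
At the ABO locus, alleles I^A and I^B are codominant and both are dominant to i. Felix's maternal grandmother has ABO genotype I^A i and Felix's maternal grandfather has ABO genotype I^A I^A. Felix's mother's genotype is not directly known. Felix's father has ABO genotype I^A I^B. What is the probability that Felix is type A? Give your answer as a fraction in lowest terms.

Felix's mother's ABO genotype from I^A i × I^A I^A: 1/2 I^A I^A, 1/2 I^A i.
Crossing each possibility with the father I^A I^B and summing P(type A): 1/2·1/2 + 1/2·1/2 = 1/2.

1/2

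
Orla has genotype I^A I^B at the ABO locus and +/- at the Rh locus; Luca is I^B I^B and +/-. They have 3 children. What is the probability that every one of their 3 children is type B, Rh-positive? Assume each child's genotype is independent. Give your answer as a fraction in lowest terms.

27/512

ABO cross I^A I^B × I^B I^B → 1/2 B, 1/2 AB.
Rh cross +/- × +/- → 3/4 Rh+, 1/4 Rh-; so P(type B, Rh-positive) = 1/2 × 3/4 = 3/8 per child.
All 3 independent: (3/8)^3 = 27/512.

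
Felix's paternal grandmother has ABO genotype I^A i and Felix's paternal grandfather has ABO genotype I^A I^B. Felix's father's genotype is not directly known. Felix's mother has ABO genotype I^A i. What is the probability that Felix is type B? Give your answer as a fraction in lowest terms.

1/8

Felix's father's ABO genotype from I^A i × I^A I^B: 1/4 I^A I^A, 1/4 I^A I^B, 1/4 I^A i, 1/4 I^B i.
Crossing each possibility with the mother I^A i and summing P(type B): 1/4·0 + 1/4·1/4 + 1/4·0 + 1/4·1/4 = 1/8.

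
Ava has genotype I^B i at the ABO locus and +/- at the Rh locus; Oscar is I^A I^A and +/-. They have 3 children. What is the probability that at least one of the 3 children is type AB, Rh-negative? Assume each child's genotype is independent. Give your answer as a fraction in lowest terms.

169/512

ABO cross I^B i × I^A I^A → 1/2 A, 1/2 AB.
Rh cross +/- × +/- → 3/4 Rh+, 1/4 Rh-; so P(type AB, Rh-negative) = 1/2 × 1/4 = 1/8 per child.
P(none) = (7/8)^3 = 343/512; P(at least one) = 1 − 343/512 = 169/512.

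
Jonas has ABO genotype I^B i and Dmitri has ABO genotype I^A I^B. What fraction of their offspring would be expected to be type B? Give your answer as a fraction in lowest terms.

ABO cross I^B i × I^A I^B → offspring phenotypes: 1/4 A, 1/2 B, 1/4 AB.
So P(type B) = 1/2.

1/2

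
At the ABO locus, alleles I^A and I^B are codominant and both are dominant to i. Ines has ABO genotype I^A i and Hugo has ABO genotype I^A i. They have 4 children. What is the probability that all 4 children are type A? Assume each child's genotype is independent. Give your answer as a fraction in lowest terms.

81/256

ABO cross I^A i × I^A i → 1/4 O, 3/4 A.
So P(type A) = 3/4 per child.
All 4 independent: (3/4)^4 = 81/256.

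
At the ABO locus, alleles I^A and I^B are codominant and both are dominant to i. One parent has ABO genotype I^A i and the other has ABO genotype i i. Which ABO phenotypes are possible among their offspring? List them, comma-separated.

Gametes from I^A i × i i give offspring ABO genotypes I^A i, i i, i.e. phenotypes O, A.

O, A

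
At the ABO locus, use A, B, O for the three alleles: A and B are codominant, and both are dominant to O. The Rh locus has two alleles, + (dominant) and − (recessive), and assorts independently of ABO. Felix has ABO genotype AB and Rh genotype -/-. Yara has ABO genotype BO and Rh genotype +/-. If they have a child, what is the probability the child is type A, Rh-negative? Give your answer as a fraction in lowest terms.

1/8

ABO cross AB × BO → offspring phenotypes: 1/4 A, 1/2 B, 1/4 AB.
Rh cross -/- × +/- → 1/2 Rh+, 1/2 Rh-.
Independent loci: P(type A, Rh-negative) = 1/4 × 1/2 = 1/8.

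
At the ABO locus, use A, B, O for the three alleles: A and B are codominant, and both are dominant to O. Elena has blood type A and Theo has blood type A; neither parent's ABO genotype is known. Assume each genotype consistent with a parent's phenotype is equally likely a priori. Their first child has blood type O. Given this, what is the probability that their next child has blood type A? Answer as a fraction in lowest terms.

3/4

Possible genotypes: Elena ∈ {AA, AO}; Theo ∈ {AA, AO}.
Weight each parental genotype pair by prior × P(type-O child):
  AO × AO: posterior weight 1; P(next child type A) = 3/4.
Weighted sum = 3/4.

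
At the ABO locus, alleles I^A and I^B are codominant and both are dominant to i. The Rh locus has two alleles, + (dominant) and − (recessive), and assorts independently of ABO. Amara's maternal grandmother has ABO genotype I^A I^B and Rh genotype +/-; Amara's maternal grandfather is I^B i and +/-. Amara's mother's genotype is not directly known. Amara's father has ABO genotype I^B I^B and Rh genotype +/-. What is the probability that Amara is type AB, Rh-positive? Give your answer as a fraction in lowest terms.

3/16

Amara's mother's ABO genotype from I^A I^B × I^B i: 1/4 I^A I^B, 1/4 I^A i, 1/4 I^B I^B, 1/4 I^B i.
Crossing each possibility with the father I^B I^B and summing P(type AB): 1/4·1/2 + 1/4·1/2 + 1/4·0 + 1/4·0 = 1/4.
Similarly for Rh via the mother's Rh distribution: P(Rh+) = 3/4.
Independent loci: 1/4 × 3/4 = 3/16.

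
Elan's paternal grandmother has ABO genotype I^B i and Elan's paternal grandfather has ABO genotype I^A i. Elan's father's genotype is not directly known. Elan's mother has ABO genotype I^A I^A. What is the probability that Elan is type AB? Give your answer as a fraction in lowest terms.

Elan's father's ABO genotype from I^B i × I^A i: 1/4 I^A I^B, 1/4 I^A i, 1/4 I^B i, 1/4 i i.
Crossing each possibility with the mother I^A I^A and summing P(type AB): 1/4·1/2 + 1/4·0 + 1/4·1/2 + 1/4·0 = 1/4.

1/4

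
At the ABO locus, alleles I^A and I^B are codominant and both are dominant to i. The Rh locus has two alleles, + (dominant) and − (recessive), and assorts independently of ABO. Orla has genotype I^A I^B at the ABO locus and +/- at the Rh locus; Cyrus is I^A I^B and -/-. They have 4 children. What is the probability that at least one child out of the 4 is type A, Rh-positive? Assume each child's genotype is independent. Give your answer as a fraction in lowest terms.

1695/4096

ABO cross I^A I^B × I^A I^B → 1/4 A, 1/4 B, 1/2 AB.
Rh cross +/- × -/- → 1/2 Rh+, 1/2 Rh-; so P(type A, Rh-positive) = 1/4 × 1/2 = 1/8 per child.
P(none) = (7/8)^4 = 2401/4096; P(at least one) = 1 − 2401/4096 = 1695/4096.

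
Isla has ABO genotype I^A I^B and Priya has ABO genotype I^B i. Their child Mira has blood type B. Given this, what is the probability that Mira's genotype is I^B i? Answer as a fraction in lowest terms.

1/2

Cross I^A I^B × I^B i → 1/4 I^A I^B, 1/4 I^A i, 1/4 I^B I^B, 1/4 I^B i.
Type-B genotypes among offspring: I^B I^B (1/4), I^B i (1/4); total 1/2.
P(I^B i | type B) = (1/4) / (1/2) = 1/2.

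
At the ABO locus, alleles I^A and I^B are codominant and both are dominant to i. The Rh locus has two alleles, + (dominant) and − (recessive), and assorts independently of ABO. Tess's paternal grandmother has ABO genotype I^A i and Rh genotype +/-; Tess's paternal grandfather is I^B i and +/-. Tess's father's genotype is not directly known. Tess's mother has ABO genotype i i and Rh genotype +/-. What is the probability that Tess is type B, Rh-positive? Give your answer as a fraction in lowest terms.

Tess's father's ABO genotype from I^A i × I^B i: 1/4 I^A I^B, 1/4 I^A i, 1/4 I^B i, 1/4 i i.
Crossing each possibility with the mother i i and summing P(type B): 1/4·1/2 + 1/4·0 + 1/4·1/2 + 1/4·0 = 1/4.
Similarly for Rh via the father's Rh distribution: P(Rh+) = 3/4.
Independent loci: 1/4 × 3/4 = 3/16.

3/16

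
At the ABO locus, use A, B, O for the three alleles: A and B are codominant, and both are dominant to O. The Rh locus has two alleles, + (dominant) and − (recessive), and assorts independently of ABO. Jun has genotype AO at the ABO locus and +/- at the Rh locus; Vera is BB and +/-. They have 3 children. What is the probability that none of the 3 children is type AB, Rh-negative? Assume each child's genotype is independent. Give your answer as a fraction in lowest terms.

343/512

ABO cross AO × BB → 1/2 B, 1/2 AB.
Rh cross +/- × +/- → 3/4 Rh+, 1/4 Rh-; so P(type AB, Rh-negative) = 1/2 × 1/4 = 1/8 per child.
P(not type AB, Rh-negative) = 7/8 for one child; (7/8)^3 = 343/512.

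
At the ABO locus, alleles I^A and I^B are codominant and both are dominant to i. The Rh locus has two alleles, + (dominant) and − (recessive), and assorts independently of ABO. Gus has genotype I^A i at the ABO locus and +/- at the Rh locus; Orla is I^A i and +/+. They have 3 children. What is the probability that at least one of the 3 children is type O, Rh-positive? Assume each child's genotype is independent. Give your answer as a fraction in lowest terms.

37/64

ABO cross I^A i × I^A i → 1/4 O, 3/4 A.
Rh cross +/- × +/+ → 1 Rh+; so P(type O, Rh-positive) = 1/4 × 1 = 1/4 per child.
P(none) = (3/4)^3 = 27/64; P(at least one) = 1 − 27/64 = 37/64.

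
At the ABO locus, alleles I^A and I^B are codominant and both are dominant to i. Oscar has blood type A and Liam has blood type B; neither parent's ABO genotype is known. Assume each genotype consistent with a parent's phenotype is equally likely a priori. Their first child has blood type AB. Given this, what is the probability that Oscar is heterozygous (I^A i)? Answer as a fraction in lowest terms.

Possible genotypes: Oscar ∈ {I^A I^A, I^A i}; Liam ∈ {I^B I^B, I^B i}.
Weight each parental genotype pair by prior × P(type-AB child):
  I^A I^A × I^B I^B: posterior weight 4/9.
  I^A I^A × I^B i: posterior weight 2/9.
  I^A i × I^B I^B: posterior weight 2/9.
  I^A i × I^B i: posterior weight 1/9.
Sum the posterior weight over pairs where Oscar is I^A i: 1/3.

1/3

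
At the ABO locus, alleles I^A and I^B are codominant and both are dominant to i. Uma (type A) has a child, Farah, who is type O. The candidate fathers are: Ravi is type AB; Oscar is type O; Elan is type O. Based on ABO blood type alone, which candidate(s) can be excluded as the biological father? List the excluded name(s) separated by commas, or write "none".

Ravi

A candidate is excluded only if no genotype consistent with his phenotype could produce a type O child with a type A mother.
Ravi (type AB): no genotype consistent with that phenotype can produce a type-O child with a type-A mother.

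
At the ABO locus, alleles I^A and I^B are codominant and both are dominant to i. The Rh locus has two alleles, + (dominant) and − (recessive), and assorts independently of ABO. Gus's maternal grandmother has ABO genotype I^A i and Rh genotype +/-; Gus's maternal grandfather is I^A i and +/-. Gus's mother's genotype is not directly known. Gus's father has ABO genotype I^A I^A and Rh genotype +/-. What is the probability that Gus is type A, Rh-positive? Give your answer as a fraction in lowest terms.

3/4

Gus's mother's ABO genotype from I^A i × I^A i: 1/4 I^A I^A, 1/2 I^A i, 1/4 i i.
Crossing each possibility with the father I^A I^A and summing P(type A): 1/4·1 + 1/2·1 + 1/4·1 = 1.
Similarly for Rh via the mother's Rh distribution: P(Rh+) = 3/4.
Independent loci: 1 × 3/4 = 3/4.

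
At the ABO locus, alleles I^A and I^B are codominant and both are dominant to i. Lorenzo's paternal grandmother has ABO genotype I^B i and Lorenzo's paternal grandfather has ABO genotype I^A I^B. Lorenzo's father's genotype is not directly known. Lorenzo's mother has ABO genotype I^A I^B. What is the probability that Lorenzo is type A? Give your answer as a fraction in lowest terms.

Lorenzo's father's ABO genotype from I^B i × I^A I^B: 1/4 I^A I^B, 1/4 I^A i, 1/4 I^B I^B, 1/4 I^B i.
Crossing each possibility with the mother I^A I^B and summing P(type A): 1/4·1/4 + 1/4·1/2 + 1/4·0 + 1/4·1/4 = 1/4.

1/4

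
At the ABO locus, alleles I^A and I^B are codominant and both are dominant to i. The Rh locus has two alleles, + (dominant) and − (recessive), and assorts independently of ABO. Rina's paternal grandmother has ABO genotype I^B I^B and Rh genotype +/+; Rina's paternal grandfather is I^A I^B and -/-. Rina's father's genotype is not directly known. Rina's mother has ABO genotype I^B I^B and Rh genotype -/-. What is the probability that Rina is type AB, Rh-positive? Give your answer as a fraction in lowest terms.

Rina's father's ABO genotype from I^B I^B × I^A I^B: 1/2 I^A I^B, 1/2 I^B I^B.
Crossing each possibility with the mother I^B I^B and summing P(type AB): 1/2·1/2 + 1/2·0 = 1/4.
Similarly for Rh via the father's Rh distribution: P(Rh+) = 1/2.
Independent loci: 1/4 × 1/2 = 1/8.

1/8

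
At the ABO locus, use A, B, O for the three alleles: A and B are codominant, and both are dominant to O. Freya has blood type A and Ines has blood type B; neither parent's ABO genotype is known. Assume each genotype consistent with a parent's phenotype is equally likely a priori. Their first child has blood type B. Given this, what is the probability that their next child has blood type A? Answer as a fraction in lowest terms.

1/12

Possible genotypes: Freya ∈ {AA, AO}; Ines ∈ {BB, BO}.
Weight each parental genotype pair by prior × P(type-B child):
  AO × BB: posterior weight 2/3; P(next child type A) = 0.
  AO × BO: posterior weight 1/3; P(next child type A) = 1/4.
Weighted sum = 1/12.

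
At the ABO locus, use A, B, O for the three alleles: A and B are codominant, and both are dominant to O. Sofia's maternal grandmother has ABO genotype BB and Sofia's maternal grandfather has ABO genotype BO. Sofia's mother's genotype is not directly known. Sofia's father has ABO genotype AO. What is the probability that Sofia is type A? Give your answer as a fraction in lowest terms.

1/8

Sofia's mother's ABO genotype from BB × BO: 1/2 BB, 1/2 BO.
Crossing each possibility with the father AO and summing P(type A): 1/2·0 + 1/2·1/4 = 1/8.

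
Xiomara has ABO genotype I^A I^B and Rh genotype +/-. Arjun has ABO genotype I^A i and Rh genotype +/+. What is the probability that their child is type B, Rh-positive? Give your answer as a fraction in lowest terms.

1/4

ABO cross I^A I^B × I^A i → offspring phenotypes: 1/2 A, 1/4 B, 1/4 AB.
Rh cross +/- × +/+ → 1 Rh+.
Independent loci: P(type B, Rh-positive) = 1/4 × 1 = 1/4.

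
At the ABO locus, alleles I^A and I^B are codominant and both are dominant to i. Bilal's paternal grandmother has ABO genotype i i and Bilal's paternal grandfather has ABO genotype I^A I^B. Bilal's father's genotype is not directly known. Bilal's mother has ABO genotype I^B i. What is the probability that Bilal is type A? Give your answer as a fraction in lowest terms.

1/8

Bilal's father's ABO genotype from i i × I^A I^B: 1/2 I^A i, 1/2 I^B i.
Crossing each possibility with the mother I^B i and summing P(type A): 1/2·1/4 + 1/2·0 = 1/8.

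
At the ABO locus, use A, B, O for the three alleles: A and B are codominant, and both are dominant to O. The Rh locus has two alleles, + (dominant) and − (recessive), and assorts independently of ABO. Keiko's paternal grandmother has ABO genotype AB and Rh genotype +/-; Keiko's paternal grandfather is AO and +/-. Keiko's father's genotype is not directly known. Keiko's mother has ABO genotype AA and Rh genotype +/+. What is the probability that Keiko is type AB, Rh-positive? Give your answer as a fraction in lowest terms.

Keiko's father's ABO genotype from AB × AO: 1/4 AA, 1/4 AB, 1/4 AO, 1/4 BO.
Crossing each possibility with the mother AA and summing P(type AB): 1/4·0 + 1/4·1/2 + 1/4·0 + 1/4·1/2 = 1/4.
Similarly for Rh via the father's Rh distribution: P(Rh+) = 1.
Independent loci: 1/4 × 1 = 1/4.

1/4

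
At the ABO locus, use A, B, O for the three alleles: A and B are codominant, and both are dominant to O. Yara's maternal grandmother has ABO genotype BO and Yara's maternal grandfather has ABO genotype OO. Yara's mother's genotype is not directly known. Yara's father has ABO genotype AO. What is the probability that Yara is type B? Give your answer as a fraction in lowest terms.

1/8

Yara's mother's ABO genotype from BO × OO: 1/2 BO, 1/2 OO.
Crossing each possibility with the father AO and summing P(type B): 1/2·1/4 + 1/2·0 = 1/8.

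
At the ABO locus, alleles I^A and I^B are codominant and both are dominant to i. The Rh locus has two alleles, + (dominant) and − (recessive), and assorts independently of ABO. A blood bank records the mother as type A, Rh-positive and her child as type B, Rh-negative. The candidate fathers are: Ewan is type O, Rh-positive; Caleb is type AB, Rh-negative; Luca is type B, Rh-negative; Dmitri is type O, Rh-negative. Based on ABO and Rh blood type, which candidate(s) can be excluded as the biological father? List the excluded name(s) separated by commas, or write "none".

Ewan, Dmitri

A candidate is excluded only if no genotype consistent with his phenotype could produce a type B, Rh-negative child with a type A, Rh-positive mother.
Ewan (type O, Rh+): no genotype consistent with that phenotype can produce a type-B Rh- child with a type-A mother.
Dmitri (type O, Rh-): no genotype consistent with that phenotype can produce a type-B Rh- child with a type-A mother.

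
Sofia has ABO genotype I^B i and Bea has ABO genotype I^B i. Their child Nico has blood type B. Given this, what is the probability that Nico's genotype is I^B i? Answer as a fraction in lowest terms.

2/3

Cross I^B i × I^B i → 1/4 I^B I^B, 1/2 I^B i, 1/4 i i.
Type-B genotypes among offspring: I^B I^B (1/4), I^B i (1/2); total 3/4.
P(I^B i | type B) = (1/2) / (3/4) = 2/3.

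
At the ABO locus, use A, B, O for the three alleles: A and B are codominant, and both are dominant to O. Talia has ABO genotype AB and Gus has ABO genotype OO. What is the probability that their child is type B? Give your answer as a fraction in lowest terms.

1/2

ABO cross AB × OO → offspring phenotypes: 1/2 A, 1/2 B.
So P(type B) = 1/2.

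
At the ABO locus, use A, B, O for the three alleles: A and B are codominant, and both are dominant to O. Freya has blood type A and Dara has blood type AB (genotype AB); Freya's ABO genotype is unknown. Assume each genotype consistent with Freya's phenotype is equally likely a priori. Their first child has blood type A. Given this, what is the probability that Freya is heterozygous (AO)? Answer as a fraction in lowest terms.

1/2

Possible genotypes: Freya ∈ {AA, AO}; Dara ∈ {AB}.
Weight each parental genotype pair by prior × P(type-A child):
  AA × AB: posterior weight 1/2.
  AO × AB: posterior weight 1/2.
Sum the posterior weight over pairs where Freya is AO: 1/2.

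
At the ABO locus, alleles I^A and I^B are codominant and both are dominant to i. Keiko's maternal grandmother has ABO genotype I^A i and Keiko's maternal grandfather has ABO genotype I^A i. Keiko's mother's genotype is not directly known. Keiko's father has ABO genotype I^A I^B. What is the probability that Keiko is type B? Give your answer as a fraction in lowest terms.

1/4

Keiko's mother's ABO genotype from I^A i × I^A i: 1/4 I^A I^A, 1/2 I^A i, 1/4 i i.
Crossing each possibility with the father I^A I^B and summing P(type B): 1/4·0 + 1/2·1/4 + 1/4·1/2 = 1/4.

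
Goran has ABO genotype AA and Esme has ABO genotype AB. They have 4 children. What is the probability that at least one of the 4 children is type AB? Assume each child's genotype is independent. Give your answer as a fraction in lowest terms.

ABO cross AA × AB → 1/2 A, 1/2 AB.
So P(type AB) = 1/2 per child.
P(none) = (1/2)^4 = 1/16; P(at least one) = 1 − 1/16 = 15/16.

15/16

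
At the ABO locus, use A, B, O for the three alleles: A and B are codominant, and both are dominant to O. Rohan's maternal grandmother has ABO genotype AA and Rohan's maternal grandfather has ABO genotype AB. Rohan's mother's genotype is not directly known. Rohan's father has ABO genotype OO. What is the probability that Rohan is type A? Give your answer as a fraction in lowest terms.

3/4

Rohan's mother's ABO genotype from AA × AB: 1/2 AA, 1/2 AB.
Crossing each possibility with the father OO and summing P(type A): 1/2·1 + 1/2·1/2 = 3/4.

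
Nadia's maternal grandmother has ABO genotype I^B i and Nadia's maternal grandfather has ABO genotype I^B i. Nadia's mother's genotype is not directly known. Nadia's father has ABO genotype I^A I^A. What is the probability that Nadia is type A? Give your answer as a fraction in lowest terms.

Nadia's mother's ABO genotype from I^B i × I^B i: 1/4 I^B I^B, 1/2 I^B i, 1/4 i i.
Crossing each possibility with the father I^A I^A and summing P(type A): 1/4·0 + 1/2·1/2 + 1/4·1 = 1/2.

1/2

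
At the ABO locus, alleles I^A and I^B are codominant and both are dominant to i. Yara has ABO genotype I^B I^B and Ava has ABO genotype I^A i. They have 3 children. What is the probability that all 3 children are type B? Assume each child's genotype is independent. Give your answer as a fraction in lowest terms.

ABO cross I^B I^B × I^A i → 1/2 B, 1/2 AB.
So P(type B) = 1/2 per child.
All 3 independent: (1/2)^3 = 1/8.

1/8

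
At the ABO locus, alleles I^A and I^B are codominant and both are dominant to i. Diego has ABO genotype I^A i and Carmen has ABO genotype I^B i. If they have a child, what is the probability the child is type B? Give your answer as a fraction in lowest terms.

1/4

ABO cross I^A i × I^B i → offspring phenotypes: 1/4 O, 1/4 A, 1/4 B, 1/4 AB.
So P(type B) = 1/4.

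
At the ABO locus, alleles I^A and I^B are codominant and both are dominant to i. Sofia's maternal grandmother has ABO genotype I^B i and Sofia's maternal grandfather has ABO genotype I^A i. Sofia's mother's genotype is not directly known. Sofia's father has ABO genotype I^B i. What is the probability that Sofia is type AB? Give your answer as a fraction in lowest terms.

1/8

Sofia's mother's ABO genotype from I^B i × I^A i: 1/4 I^A I^B, 1/4 I^A i, 1/4 I^B i, 1/4 i i.
Crossing each possibility with the father I^B i and summing P(type AB): 1/4·1/4 + 1/4·1/4 + 1/4·0 + 1/4·0 = 1/8.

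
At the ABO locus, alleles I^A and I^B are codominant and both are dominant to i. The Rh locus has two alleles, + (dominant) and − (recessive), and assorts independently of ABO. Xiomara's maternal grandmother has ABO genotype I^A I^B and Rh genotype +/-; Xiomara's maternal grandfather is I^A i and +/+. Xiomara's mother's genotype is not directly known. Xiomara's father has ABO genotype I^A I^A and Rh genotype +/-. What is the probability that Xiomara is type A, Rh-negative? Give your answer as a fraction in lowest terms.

3/32

Xiomara's mother's ABO genotype from I^A I^B × I^A i: 1/4 I^A I^A, 1/4 I^A I^B, 1/4 I^A i, 1/4 I^B i.
Crossing each possibility with the father I^A I^A and summing P(type A): 1/4·1 + 1/4·1/2 + 1/4·1 + 1/4·1/2 = 3/4.
Similarly for Rh via the mother's Rh distribution: P(Rh-) = 1/8.
Independent loci: 3/4 × 1/8 = 3/32.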